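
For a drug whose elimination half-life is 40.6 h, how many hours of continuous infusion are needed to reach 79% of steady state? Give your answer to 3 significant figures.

91.4 hours

k = ln 2 / 40.6 = 0.01707 h⁻¹
f = 1 − e^(−kt)  ⇒  t = −ln(1 − f) / k
t = −ln(1 − 0.79) / 0.01707 = 1.561 / 0.01707 ≈ 91.4 hours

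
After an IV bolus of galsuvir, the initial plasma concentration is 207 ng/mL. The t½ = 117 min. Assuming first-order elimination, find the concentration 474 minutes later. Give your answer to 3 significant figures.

12.5 ng/mL

k = ln 2 / 117 = 0.005924 min⁻¹
C(t) = C₀ e^(−kt) = 207 × e^(−0.005924 × 474) = 207 × e^(−2.808) = 207 × 0.06032 ≈ 12.5 ng/mL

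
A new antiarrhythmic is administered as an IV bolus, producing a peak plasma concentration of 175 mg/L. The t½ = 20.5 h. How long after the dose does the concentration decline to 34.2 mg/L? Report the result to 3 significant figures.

48.3 hours

k = ln 2 / 20.5 = 0.03381 h⁻¹
C(t) = C₀ e^(−kt)  ⇒  t = ln(C₀/C) / k
t = ln(175/34.2) / 0.03381 = 1.633 / 0.03381 ≈ 48.3 hours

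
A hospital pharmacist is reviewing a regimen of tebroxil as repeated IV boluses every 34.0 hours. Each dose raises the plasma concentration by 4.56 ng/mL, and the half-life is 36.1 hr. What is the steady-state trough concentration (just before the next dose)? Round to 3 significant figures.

k = ln 2 / 36.1 = 0.01920 hr⁻¹
Fraction remaining after one interval: e^(−kτ) = e^(−0.01920 × 34.0) = 0.5206
R = 1 / (1 − 0.5206) = 2.086
Css,max = 4.56 × 2.086 = 9.511 ng/mL
Css,min = Css,max × e^(−kτ) = 9.511 × 0.5206 ≈ 4.95 ng/mL

4.95 ng/mL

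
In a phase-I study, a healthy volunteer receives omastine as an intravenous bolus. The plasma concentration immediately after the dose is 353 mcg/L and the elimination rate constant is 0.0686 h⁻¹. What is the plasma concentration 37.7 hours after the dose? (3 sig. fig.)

C(t) = C₀ e^(−kt) = 353 × e^(−0.06860 × 37.7) = 353 × e^(−2.586) = 353 × 0.07530 ≈ 26.6 mcg/L

26.6 mcg/L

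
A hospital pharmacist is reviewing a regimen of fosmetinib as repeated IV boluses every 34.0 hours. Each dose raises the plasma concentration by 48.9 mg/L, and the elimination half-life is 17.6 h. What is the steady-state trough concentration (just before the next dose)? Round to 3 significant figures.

17.4 mg/L

k = ln 2 / 17.6 = 0.03938 h⁻¹
Fraction remaining after one interval: e^(−kτ) = e^(−0.03938 × 34.0) = 0.2621
R = 1 / (1 − 0.2621) = 1.355
Css,max = 48.9 × 1.355 = 66.27 mg/L
Css,min = Css,max × e^(−kτ) = 66.27 × 0.2621 ≈ 17.4 mg/L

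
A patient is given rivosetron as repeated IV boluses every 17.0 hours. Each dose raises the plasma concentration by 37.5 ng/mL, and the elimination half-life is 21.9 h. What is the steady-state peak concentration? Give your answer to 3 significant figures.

k = ln 2 / 21.9 = 0.03165 h⁻¹
Fraction remaining after one interval: e^(−kτ) = e^(−0.03165 × 17.0) = 0.5839
R = 1 / (1 − 0.5839) = 2.403
Css,max = 37.5 × 2.403 ≈ 90.1 ng/mL

90.1 ng/mL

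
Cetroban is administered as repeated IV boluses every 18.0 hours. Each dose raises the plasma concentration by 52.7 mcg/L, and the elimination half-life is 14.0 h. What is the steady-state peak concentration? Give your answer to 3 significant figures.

89.3 mcg/L

k = ln 2 / 14.0 = 0.04951 h⁻¹
Fraction remaining after one interval: e^(−kτ) = e^(−0.04951 × 18.0) = 0.4102
R = 1 / (1 − 0.4102) = 1.695
Css,max = 52.7 × 1.695 ≈ 89.3 mcg/L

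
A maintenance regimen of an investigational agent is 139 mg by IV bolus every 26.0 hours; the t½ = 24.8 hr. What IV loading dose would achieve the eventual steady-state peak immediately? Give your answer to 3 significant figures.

269 mg

k = ln 2 / 24.8 = 0.02795 hr⁻¹
Accumulation ratio R = 1 / (1 − e^(−kτ)) = 1 / (1 − e^(−0.02795×26.0)) = 1 / (1 − 0.4835) = 1.936
Loading dose = maintenance dose × R = 139 × 1.936 ≈ 269 mg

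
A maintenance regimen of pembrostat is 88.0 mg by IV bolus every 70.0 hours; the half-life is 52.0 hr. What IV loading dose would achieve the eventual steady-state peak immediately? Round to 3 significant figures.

k = ln 2 / 52.0 = 0.01333 hr⁻¹
Accumulation ratio R = 1 / (1 − e^(−kτ)) = 1 / (1 − e^(−0.01333×70.0)) = 1 / (1 − 0.3933) = 1.648
Loading dose = maintenance dose × R = 88.0 × 1.648 ≈ 145 mg

145 mg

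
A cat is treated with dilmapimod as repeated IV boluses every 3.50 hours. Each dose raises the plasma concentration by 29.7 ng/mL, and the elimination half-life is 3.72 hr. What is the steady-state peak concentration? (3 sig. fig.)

62.0 ng/mL

k = ln 2 / 3.72 = 0.1863 hr⁻¹
Fraction remaining after one interval: e^(−kτ) = e^(−0.1863 × 3.50) = 0.5209
R = 1 / (1 − 0.5209) = 2.087
Css,max = 29.7 × 2.087 ≈ 62.0 ng/mL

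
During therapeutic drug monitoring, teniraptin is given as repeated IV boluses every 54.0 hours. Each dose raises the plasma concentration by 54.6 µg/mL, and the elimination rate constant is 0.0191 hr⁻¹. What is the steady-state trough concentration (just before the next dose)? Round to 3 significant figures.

30.2 µg/mL

Fraction remaining after one interval: e^(−kτ) = e^(−0.01910 × 54.0) = 0.3565
R = 1 / (1 − 0.3565) = 1.554
Css,max = 54.6 × 1.554 = 84.85 µg/mL
Css,min = Css,max × e^(−kτ) = 84.85 × 0.3565 ≈ 30.2 µg/mL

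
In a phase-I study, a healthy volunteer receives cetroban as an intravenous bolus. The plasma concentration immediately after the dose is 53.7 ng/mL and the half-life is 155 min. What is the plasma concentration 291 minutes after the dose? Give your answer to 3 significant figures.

14.6 ng/mL

k = ln 2 / 155 = 0.004472 min⁻¹
C(t) = C₀ e^(−kt) = 53.7 × e^(−0.004472 × 291) = 53.7 × e^(−1.301) = 53.7 × 0.2722 ≈ 14.6 ng/mL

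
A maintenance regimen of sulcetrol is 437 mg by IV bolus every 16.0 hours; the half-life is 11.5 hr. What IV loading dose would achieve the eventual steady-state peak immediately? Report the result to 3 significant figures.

k = ln 2 / 11.5 = 0.06027 hr⁻¹
Accumulation ratio R = 1 / (1 − e^(−kτ)) = 1 / (1 − e^(−0.06027×16.0)) = 1 / (1 − 0.3812) = 1.616
Loading dose = maintenance dose × R = 437 × 1.616 ≈ 706 mg

706 mg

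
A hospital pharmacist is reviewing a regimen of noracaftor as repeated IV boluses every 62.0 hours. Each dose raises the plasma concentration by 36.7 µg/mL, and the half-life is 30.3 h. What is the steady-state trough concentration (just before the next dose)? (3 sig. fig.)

11.7 µg/mL

k = ln 2 / 30.3 = 0.02288 h⁻¹
Fraction remaining after one interval: e^(−kτ) = e^(−0.02288 × 62.0) = 0.2421
R = 1 / (1 − 0.2421) = 1.319
Css,max = 36.7 × 1.319 = 48.42 µg/mL
Css,min = Css,max × e^(−kτ) = 48.42 × 0.2421 ≈ 11.7 µg/mL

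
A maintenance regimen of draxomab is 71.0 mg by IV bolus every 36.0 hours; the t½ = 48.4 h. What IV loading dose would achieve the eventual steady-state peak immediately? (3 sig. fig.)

k = ln 2 / 48.4 = 0.01432 h⁻¹
Accumulation ratio R = 1 / (1 − e^(−kτ)) = 1 / (1 − e^(−0.01432×36.0)) = 1 / (1 − 0.5972) = 2.482
Loading dose = maintenance dose × R = 71.0 × 2.482 ≈ 176 mg

176 mg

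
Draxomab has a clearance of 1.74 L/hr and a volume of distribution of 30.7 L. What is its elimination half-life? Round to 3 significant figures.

12.2 hours

k = CL / V = 1.74 / 30.7 = 0.05668 hr⁻¹
t½ = ln 2 / k = ln 2 / 0.05668 ≈ 12.2 hours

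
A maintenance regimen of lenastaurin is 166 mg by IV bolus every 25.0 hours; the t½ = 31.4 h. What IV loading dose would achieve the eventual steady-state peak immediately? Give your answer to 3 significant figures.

391 mg

k = ln 2 / 31.4 = 0.02207 h⁻¹
Accumulation ratio R = 1 / (1 − e^(−kτ)) = 1 / (1 − e^(−0.02207×25.0)) = 1 / (1 − 0.5759) = 2.358
Loading dose = maintenance dose × R = 166 × 2.358 ≈ 391 mg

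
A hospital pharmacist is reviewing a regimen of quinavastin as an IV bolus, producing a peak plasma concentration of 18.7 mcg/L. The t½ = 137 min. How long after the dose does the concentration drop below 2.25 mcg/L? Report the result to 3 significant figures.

k = ln 2 / 137 = 0.005059 min⁻¹
C(t) = C₀ e^(−kt)  ⇒  t = ln(C₀/C) / k
t = ln(18.7/2.25) / 0.005059 = 2.118 / 0.005059 ≈ 419 minutes

419 minutes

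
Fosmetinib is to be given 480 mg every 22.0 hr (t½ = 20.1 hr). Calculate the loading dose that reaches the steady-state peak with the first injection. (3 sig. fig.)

903 mg

k = ln 2 / 20.1 = 0.03448 hr⁻¹
Accumulation ratio R = 1 / (1 − e^(−kτ)) = 1 / (1 − e^(−0.03448×22.0)) = 1 / (1 − 0.4683) = 1.881
Loading dose = maintenance dose × R = 480 × 1.881 ≈ 903 mg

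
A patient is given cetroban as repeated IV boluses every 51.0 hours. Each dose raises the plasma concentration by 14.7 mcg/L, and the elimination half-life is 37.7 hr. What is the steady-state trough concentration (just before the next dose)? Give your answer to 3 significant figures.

k = ln 2 / 37.7 = 0.01839 hr⁻¹
Fraction remaining after one interval: e^(−kτ) = e^(−0.01839 × 51.0) = 0.3915
R = 1 / (1 − 0.3915) = 1.643
Css,max = 14.7 × 1.643 = 24.16 mcg/L
Css,min = Css,max × e^(−kτ) = 24.16 × 0.3915 ≈ 9.46 mcg/L

9.46 mcg/L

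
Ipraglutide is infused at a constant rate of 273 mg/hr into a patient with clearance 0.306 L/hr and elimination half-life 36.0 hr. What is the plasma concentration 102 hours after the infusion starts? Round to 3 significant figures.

Css = rate / CL = 273 / 0.306 = 892.2 mg/L
k = ln 2 / 36.0 = 0.01925 hr⁻¹
C(t) = Css (1 − e^(−kt)) = 892.2 × (1 − e^(−1.964)) = 892.2 × 0.8597 ≈ 767 mg/L

767 mg/L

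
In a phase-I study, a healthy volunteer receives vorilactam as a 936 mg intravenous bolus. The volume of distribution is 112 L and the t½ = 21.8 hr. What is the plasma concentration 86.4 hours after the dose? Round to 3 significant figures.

C₀ = dose / V = 936 / 112 = 8.357 µg/mL
k = ln 2 / 21.8 = 0.03180 hr⁻¹
C(t) = C₀ e^(−kt) = 8.357 × e^(−0.03180 × 86.4) = 8.357 × e^(−2.747) = 8.357 × 0.06411 ≈ 0.536 µg/mL

0.536 µg/mL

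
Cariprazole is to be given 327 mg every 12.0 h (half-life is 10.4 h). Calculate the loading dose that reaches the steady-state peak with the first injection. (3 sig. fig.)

594 mg

k = ln 2 / 10.4 = 0.06665 h⁻¹
Accumulation ratio R = 1 / (1 − e^(−kτ)) = 1 / (1 − e^(−0.06665×12.0)) = 1 / (1 − 0.4494) = 1.816
Loading dose = maintenance dose × R = 327 × 1.816 ≈ 594 mg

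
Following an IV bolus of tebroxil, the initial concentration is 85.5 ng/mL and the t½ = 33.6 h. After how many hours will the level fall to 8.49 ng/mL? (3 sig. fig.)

112 hours

k = ln 2 / 33.6 = 0.02063 h⁻¹
C(t) = C₀ e^(−kt)  ⇒  t = ln(C₀/C) / k
t = ln(85.5/8.49) / 0.02063 = 2.310 / 0.02063 ≈ 112 hours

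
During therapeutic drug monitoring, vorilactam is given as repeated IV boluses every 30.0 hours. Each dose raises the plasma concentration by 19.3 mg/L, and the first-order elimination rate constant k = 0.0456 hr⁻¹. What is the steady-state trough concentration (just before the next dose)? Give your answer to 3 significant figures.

Fraction remaining after one interval: e^(−kτ) = e^(−0.04560 × 30.0) = 0.2546
R = 1 / (1 − 0.2546) = 1.342
Css,max = 19.3 × 1.342 = 25.89 mg/L
Css,min = Css,max × e^(−kτ) = 25.89 × 0.2546 ≈ 6.59 mg/L

6.59 mg/L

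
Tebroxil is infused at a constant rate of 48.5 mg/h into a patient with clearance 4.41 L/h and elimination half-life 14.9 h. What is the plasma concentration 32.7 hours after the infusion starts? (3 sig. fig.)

8.60 mg/L

Css = rate / CL = 48.5 / 4.41 = 11.00 mg/L
k = ln 2 / 14.9 = 0.04652 h⁻¹
C(t) = Css (1 − e^(−kt)) = 11.00 × (1 − e^(−1.521)) = 11.00 × 0.7816 ≈ 8.60 mg/L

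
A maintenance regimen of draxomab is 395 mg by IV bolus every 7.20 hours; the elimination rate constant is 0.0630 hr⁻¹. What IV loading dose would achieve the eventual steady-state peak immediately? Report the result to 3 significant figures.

1080 mg

Accumulation ratio R = 1 / (1 − e^(−kτ)) = 1 / (1 − e^(−0.06300×7.20)) = 1 / (1 − 0.6353) = 2.742
Loading dose = maintenance dose × R = 395 × 2.742 ≈ 1080 mg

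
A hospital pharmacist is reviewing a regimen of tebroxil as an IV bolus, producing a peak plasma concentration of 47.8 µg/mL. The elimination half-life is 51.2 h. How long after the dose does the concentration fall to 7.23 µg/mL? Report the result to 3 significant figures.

k = ln 2 / 51.2 = 0.01354 h⁻¹
C(t) = C₀ e^(−kt)  ⇒  t = ln(C₀/C) / k
t = ln(47.8/7.23) / 0.01354 = 1.889 / 0.01354 ≈ 140 hours

140 hours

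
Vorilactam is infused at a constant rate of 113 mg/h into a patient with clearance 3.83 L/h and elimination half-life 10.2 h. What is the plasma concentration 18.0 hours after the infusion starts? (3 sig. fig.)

Css = rate / CL = 113 / 3.83 = 29.50 mg/L
k = ln 2 / 10.2 = 0.06796 h⁻¹
C(t) = Css (1 − e^(−kt)) = 29.50 × (1 − e^(−1.223)) = 29.50 × 0.7057 ≈ 20.8 mg/L

20.8 mg/L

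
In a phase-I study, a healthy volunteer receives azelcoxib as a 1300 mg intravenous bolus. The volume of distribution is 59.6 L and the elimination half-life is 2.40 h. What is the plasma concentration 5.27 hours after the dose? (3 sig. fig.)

C₀ = dose / V = 1300 / 59.6 = 21.81 mg/L
k = ln 2 / 2.40 = 0.2888 h⁻¹
C(t) = C₀ e^(−kt) = 21.81 × e^(−0.2888 × 5.27) = 21.81 × e^(−1.522) = 21.81 × 0.2183 ≈ 4.76 mg/L

4.76 mg/L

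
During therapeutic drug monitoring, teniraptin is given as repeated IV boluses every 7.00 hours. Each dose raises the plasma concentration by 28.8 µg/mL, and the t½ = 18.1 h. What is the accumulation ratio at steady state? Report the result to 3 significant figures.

4.25

k = ln 2 / 18.1 = 0.03830 h⁻¹
Fraction remaining after one interval: e^(−kτ) = e^(−0.03830 × 7.00) = 0.7649
R = 1 / (1 − 0.7649) = 1 / 0.2351 ≈ 4.25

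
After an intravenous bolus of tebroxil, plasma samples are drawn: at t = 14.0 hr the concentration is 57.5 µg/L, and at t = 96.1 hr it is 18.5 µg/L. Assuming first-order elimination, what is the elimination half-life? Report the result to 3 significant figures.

50.2 hours

k = ln(C₁/C₂) / (t₂ − t₁) = ln(57.5/18.5) / (96.1 − 14.0)
  = 1.134 / 82.10 = 0.01381 hr⁻¹
t½ = ln 2 / k = ln 2 / 0.01381 ≈ 50.2 hours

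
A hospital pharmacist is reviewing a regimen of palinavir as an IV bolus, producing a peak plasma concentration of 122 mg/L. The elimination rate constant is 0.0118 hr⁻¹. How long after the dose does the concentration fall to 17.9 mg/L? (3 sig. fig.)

C(t) = C₀ e^(−kt)  ⇒  t = ln(C₀/C) / k
t = ln(122/17.9) / 0.01180 = 1.919 / 0.01180 ≈ 163 hours

163 hours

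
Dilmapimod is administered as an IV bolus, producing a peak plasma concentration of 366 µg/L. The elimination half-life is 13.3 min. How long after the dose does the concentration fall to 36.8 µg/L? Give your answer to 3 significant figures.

k = ln 2 / 13.3 = 0.05212 min⁻¹
C(t) = C₀ e^(−kt)  ⇒  t = ln(C₀/C) / k
t = ln(366/36.8) / 0.05212 = 2.297 / 0.05212 ≈ 44.1 minutes

44.1 minutes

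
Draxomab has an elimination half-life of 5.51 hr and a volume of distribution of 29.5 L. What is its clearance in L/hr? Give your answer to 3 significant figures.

3.71 L/hr

k = ln 2 / t½ = ln 2 / 5.51 = 0.1258 hr⁻¹
CL = k · V = 0.1258 × 29.5 ≈ 3.71 L/hr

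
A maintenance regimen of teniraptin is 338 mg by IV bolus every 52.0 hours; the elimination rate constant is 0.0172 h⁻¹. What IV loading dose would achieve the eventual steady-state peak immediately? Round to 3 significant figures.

572 mg

Accumulation ratio R = 1 / (1 − e^(−kτ)) = 1 / (1 − e^(−0.01720×52.0)) = 1 / (1 − 0.4089) = 1.692
Loading dose = maintenance dose × R = 338 × 1.692 ≈ 572 mg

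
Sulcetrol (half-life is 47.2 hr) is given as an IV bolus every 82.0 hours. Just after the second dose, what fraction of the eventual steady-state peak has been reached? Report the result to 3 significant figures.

0.910

k = ln 2 / 47.2 = 0.01469 hr⁻¹
f_n = 1 − e^(−nkτ) = 1 − e^(−2 × 0.01469 × 82.0) = 1 − e^(−2.408) = 1 − 0.08996 ≈ 0.910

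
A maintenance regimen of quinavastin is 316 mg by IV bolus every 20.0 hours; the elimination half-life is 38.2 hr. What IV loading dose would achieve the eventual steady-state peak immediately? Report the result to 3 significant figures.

k = ln 2 / 38.2 = 0.01815 hr⁻¹
Accumulation ratio R = 1 / (1 − e^(−kτ)) = 1 / (1 − e^(−0.01815×20.0)) = 1 / (1 − 0.6957) = 3.286
Loading dose = maintenance dose × R = 316 × 3.286 ≈ 1040 mg

1040 mg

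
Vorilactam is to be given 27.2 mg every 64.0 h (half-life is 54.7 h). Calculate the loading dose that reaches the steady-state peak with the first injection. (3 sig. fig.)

49.0 mg

k = ln 2 / 54.7 = 0.01267 h⁻¹
Accumulation ratio R = 1 / (1 − e^(−kτ)) = 1 / (1 − e^(−0.01267×64.0)) = 1 / (1 − 0.4444) = 1.800
Loading dose = maintenance dose × R = 27.2 × 1.800 ≈ 49.0 mg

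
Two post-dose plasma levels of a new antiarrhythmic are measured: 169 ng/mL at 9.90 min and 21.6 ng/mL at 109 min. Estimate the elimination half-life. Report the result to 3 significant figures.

33.4 minutes

k = ln(C₁/C₂) / (t₂ − t₁) = ln(169/21.6) / (109 − 9.90)
  = 2.057 / 99.10 = 0.02076 min⁻¹
t½ = ln 2 / k = ln 2 / 0.02076 ≈ 33.4 minutes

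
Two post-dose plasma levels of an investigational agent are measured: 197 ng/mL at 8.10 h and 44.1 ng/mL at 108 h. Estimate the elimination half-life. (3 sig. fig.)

46.3 hours

k = ln(C₁/C₂) / (t₂ − t₁) = ln(197/44.1) / (108 − 8.10)
  = 1.497 / 99.90 = 0.01498 h⁻¹
t½ = ln 2 / k = ln 2 / 0.01498 ≈ 46.3 hours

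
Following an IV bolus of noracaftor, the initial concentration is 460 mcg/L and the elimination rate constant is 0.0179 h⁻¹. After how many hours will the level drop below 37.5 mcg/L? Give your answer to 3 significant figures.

C(t) = C₀ e^(−kt)  ⇒  t = ln(C₀/C) / k
t = ln(460/37.5) / 0.01790 = 2.507 / 0.01790 ≈ 140 hours

140 hours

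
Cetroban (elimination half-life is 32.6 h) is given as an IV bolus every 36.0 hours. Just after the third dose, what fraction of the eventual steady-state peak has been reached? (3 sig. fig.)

k = ln 2 / 32.6 = 0.02126 h⁻¹
f_n = 1 − e^(−nkτ) = 1 − e^(−3 × 0.02126 × 36.0) = 1 − e^(−2.296) = 1 − 0.1006 ≈ 0.899

0.899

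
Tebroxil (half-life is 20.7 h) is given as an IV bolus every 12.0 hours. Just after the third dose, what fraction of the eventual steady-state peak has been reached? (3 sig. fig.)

k = ln 2 / 20.7 = 0.03349 h⁻¹
f_n = 1 − e^(−nkτ) = 1 − e^(−3 × 0.03349 × 12.0) = 1 − e^(−1.205) = 1 − 0.2996 ≈ 0.700

0.700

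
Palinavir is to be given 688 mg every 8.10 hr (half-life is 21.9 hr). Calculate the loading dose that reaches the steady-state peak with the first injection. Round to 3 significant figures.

3040 mg

k = ln 2 / 21.9 = 0.03165 hr⁻¹
Accumulation ratio R = 1 / (1 − e^(−kτ)) = 1 / (1 − e^(−0.03165×8.10)) = 1 / (1 − 0.7739) = 4.422
Loading dose = maintenance dose × R = 688 × 4.422 ≈ 3040 mg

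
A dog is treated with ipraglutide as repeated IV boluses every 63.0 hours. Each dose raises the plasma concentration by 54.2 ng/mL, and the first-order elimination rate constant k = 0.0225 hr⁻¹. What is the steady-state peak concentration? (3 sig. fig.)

71.5 ng/mL

Fraction remaining after one interval: e^(−kτ) = e^(−0.02250 × 63.0) = 0.2423
R = 1 / (1 − 0.2423) = 1.320
Css,max = 54.2 × 1.320 ≈ 71.5 ng/mL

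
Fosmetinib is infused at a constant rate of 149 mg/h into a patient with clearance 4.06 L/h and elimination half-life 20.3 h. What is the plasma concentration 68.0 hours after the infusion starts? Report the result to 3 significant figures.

33.1 µg/mL

Css = rate / CL = 149 / 4.06 = 36.70 µg/mL
k = ln 2 / 20.3 = 0.03415 h⁻¹
C(t) = Css (1 − e^(−kt)) = 36.70 × (1 − e^(−2.322)) = 36.70 × 0.9019 ≈ 33.1 µg/mL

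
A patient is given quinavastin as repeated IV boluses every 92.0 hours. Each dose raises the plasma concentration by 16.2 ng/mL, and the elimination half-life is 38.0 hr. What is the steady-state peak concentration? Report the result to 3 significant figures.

k = ln 2 / 38.0 = 0.01824 hr⁻¹
Fraction remaining after one interval: e^(−kτ) = e^(−0.01824 × 92.0) = 0.1867
R = 1 / (1 − 0.1867) = 1.230
Css,max = 16.2 × 1.230 ≈ 19.9 ng/mL

19.9 ng/mL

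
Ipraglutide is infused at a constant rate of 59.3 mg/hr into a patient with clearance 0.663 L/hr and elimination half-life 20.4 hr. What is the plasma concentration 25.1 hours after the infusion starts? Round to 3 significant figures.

51.3 mg/L

Css = rate / CL = 59.3 / 0.663 = 89.44 mg/L
k = ln 2 / 20.4 = 0.03398 hr⁻¹
C(t) = Css (1 − e^(−kt)) = 89.44 × (1 − e^(−0.8528)) = 89.44 × 0.5738 ≈ 51.3 mg/L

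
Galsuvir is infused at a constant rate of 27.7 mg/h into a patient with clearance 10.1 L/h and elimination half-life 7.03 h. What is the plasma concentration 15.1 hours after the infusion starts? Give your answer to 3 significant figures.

Css = rate / CL = 27.7 / 10.1 = 2.743 µg/mL
k = ln 2 / 7.03 = 0.09860 h⁻¹
C(t) = Css (1 − e^(−kt)) = 2.743 × (1 − e^(−1.489)) = 2.743 × 0.7744 ≈ 2.12 µg/mL

2.12 µg/mL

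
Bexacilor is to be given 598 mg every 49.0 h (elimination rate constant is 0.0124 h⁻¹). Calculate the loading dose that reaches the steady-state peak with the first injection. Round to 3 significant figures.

Accumulation ratio R = 1 / (1 − e^(−kτ)) = 1 / (1 − e^(−0.01240×49.0)) = 1 / (1 − 0.5447) = 2.196
Loading dose = maintenance dose × R = 598 × 2.196 ≈ 1310 mg

1310 mg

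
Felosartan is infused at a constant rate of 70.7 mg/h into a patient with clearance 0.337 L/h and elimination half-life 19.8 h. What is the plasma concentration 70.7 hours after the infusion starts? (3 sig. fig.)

Css = rate / CL = 70.7 / 0.337 = 209.8 mg/L
k = ln 2 / 19.8 = 0.03501 h⁻¹
C(t) = Css (1 − e^(−kt)) = 209.8 × (1 − e^(−2.475)) = 209.8 × 0.9158 ≈ 192 mg/L

192 mg/L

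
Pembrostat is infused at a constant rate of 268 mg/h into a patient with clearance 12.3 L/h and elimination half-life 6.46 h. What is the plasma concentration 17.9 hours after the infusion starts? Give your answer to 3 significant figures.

Css = rate / CL = 268 / 12.3 = 21.79 mg/L
k = ln 2 / 6.46 = 0.1073 h⁻¹
C(t) = Css (1 − e^(−kt)) = 21.79 × (1 − e^(−1.921)) = 21.79 × 0.8535 ≈ 18.6 mg/L

18.6 mg/L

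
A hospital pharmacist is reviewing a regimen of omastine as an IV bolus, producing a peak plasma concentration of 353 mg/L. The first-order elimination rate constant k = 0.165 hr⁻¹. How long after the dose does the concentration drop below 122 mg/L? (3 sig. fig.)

C(t) = C₀ e^(−kt)  ⇒  t = ln(C₀/C) / k
t = ln(353/122) / 0.1650 = 1.062 / 0.1650 ≈ 6.44 hours

6.44 hours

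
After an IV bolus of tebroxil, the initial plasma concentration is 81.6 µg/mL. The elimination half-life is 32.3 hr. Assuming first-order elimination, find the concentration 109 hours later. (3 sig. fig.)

7.87 µg/mL

k = ln 2 / 32.3 = 0.02146 hr⁻¹
C(t) = C₀ e^(−kt) = 81.6 × e^(−0.02146 × 109) = 81.6 × e^(−2.339) = 81.6 × 0.09641 ≈ 7.87 µg/mL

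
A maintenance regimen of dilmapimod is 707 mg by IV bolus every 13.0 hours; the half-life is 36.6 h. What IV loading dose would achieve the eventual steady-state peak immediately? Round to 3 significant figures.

3240 mg

k = ln 2 / 36.6 = 0.01894 h⁻¹
Accumulation ratio R = 1 / (1 − e^(−kτ)) = 1 / (1 − e^(−0.01894×13.0)) = 1 / (1 − 0.7818) = 4.582
Loading dose = maintenance dose × R = 707 × 4.582 ≈ 3240 mg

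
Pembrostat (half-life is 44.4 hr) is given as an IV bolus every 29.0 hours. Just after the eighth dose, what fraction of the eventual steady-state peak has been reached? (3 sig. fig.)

k = ln 2 / 44.4 = 0.01561 hr⁻¹
f_n = 1 − e^(−nkτ) = 1 − e^(−8 × 0.01561 × 29.0) = 1 − e^(−3.622) = 1 − 0.02673 ≈ 0.973

0.973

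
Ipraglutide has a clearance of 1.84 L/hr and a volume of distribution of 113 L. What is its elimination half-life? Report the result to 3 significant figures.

42.6 hours

k = CL / V = 1.84 / 113 = 0.01628 hr⁻¹
t½ = ln 2 / k = ln 2 / 0.01628 ≈ 42.6 hours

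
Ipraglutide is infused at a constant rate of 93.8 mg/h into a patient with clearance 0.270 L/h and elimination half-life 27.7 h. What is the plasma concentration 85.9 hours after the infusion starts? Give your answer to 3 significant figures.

Css = rate / CL = 93.8 / 0.270 = 347.4 µg/mL
k = ln 2 / 27.7 = 0.02502 h⁻¹
C(t) = Css (1 − e^(−kt)) = 347.4 × (1 − e^(−2.150)) = 347.4 × 0.8835 ≈ 307 µg/mL

307 µg/mL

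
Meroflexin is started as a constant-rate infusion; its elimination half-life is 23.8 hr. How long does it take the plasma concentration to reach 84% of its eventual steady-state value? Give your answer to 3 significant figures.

62.9 hours

k = ln 2 / 23.8 = 0.02912 hr⁻¹
f = 1 − e^(−kt)  ⇒  t = −ln(1 − f) / k
t = −ln(1 − 0.84) / 0.02912 = 1.833 / 0.02912 ≈ 62.9 hours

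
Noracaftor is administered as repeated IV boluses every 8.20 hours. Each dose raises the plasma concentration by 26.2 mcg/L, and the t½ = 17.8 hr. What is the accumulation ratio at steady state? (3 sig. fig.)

3.66

k = ln 2 / 17.8 = 0.03894 hr⁻¹
Fraction remaining after one interval: e^(−kτ) = e^(−0.03894 × 8.20) = 0.7266
R = 1 / (1 − 0.7266) = 1 / 0.2734 ≈ 3.66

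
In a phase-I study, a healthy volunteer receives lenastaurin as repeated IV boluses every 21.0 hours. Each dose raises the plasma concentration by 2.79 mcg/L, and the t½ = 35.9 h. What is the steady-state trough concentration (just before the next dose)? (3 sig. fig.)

5.58 mcg/L

k = ln 2 / 35.9 = 0.01931 h⁻¹
Fraction remaining after one interval: e^(−kτ) = e^(−0.01931 × 21.0) = 0.6667
R = 1 / (1 − 0.6667) = 3.000
Css,max = 2.79 × 3.000 = 8.370 mcg/L
Css,min = Css,max × e^(−kτ) = 8.370 × 0.6667 ≈ 5.58 mcg/L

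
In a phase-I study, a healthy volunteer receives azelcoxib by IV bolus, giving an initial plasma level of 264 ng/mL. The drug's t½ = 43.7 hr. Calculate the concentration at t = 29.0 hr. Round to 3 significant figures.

167 ng/mL

k = ln 2 / 43.7 = 0.01586 hr⁻¹
C(t) = C₀ e^(−kt) = 264 × e^(−0.01586 × 29.0) = 264 × e^(−0.4600) = 264 × 0.6313 ≈ 167 ng/mL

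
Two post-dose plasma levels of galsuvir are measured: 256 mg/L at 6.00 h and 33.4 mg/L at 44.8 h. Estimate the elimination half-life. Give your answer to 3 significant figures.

13.2 hours

k = ln(C₁/C₂) / (t₂ − t₁) = ln(256/33.4) / (44.8 − 6.00)
  = 2.037 / 38.80 = 0.05249 h⁻¹
t½ = ln 2 / k = ln 2 / 0.05249 ≈ 13.2 hours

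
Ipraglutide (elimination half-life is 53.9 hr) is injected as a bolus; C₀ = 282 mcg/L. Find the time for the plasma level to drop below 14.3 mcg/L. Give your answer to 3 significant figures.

232 hours

k = ln 2 / 53.9 = 0.01286 hr⁻¹
C(t) = C₀ e^(−kt)  ⇒  t = ln(C₀/C) / k
t = ln(282/14.3) / 0.01286 = 2.982 / 0.01286 ≈ 232 hours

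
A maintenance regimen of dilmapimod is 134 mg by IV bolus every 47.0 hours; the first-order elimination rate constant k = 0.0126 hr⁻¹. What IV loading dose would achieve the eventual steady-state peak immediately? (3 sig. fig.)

Accumulation ratio R = 1 / (1 − e^(−kτ)) = 1 / (1 − e^(−0.01260×47.0)) = 1 / (1 − 0.5531) = 2.238
Loading dose = maintenance dose × R = 134 × 2.238 ≈ 300 mg

300 mg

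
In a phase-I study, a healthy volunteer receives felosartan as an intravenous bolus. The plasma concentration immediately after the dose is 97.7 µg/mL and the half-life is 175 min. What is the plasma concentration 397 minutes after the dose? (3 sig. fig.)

20.3 µg/mL

k = ln 2 / 175 = 0.003961 min⁻¹
397 min is 2.269 half-lives, so C = 97.7 × (1/2)^2.269 = 97.7 × 0.2075 ≈ 20.3 µg/mL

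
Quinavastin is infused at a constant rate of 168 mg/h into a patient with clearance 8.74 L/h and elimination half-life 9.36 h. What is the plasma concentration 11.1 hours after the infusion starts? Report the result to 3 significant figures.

10.8 mg/L

Css = rate / CL = 168 / 8.74 = 19.22 mg/L
k = ln 2 / 9.36 = 0.07405 h⁻¹
C(t) = Css (1 − e^(−kt)) = 19.22 × (1 − e^(−0.8220)) = 19.22 × 0.5604 ≈ 10.8 mg/L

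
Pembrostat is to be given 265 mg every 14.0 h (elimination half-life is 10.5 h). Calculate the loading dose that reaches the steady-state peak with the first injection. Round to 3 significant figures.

439 mg

k = ln 2 / 10.5 = 0.06601 h⁻¹
Accumulation ratio R = 1 / (1 − e^(−kτ)) = 1 / (1 − e^(−0.06601×14.0)) = 1 / (1 − 0.3969) = 1.658
Loading dose = maintenance dose × R = 265 × 1.658 ≈ 439 mg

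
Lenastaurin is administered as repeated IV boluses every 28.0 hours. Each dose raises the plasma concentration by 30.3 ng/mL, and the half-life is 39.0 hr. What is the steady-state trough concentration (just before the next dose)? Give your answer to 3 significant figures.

k = ln 2 / 39.0 = 0.01777 hr⁻¹
Fraction remaining after one interval: e^(−kτ) = e^(−0.01777 × 28.0) = 0.6080
R = 1 / (1 − 0.6080) = 2.551
Css,max = 30.3 × 2.551 = 77.29 ng/mL
Css,min = Css,max × e^(−kτ) = 77.29 × 0.6080 ≈ 47.0 ng/mL

47.0 ng/mL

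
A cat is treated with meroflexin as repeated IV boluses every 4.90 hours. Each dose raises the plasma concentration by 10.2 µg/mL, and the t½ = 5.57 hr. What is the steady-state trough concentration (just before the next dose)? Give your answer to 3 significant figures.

12.1 µg/mL

k = ln 2 / 5.57 = 0.1244 hr⁻¹
Fraction remaining after one interval: e^(−kτ) = e^(−0.1244 × 4.90) = 0.5435
R = 1 / (1 − 0.5435) = 2.190
Css,max = 10.2 × 2.190 = 22.34 µg/mL
Css,min = Css,max × e^(−kτ) = 22.34 × 0.5435 ≈ 12.1 µg/mL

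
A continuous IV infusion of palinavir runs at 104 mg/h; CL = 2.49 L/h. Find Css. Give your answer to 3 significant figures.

Css = infusion rate / CL = 104 / 2.49 ≈ 41.8 mg/L

41.8 mg/L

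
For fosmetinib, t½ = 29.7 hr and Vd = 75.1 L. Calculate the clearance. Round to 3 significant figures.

k = ln 2 / t½ = ln 2 / 29.7 = 0.02334 hr⁻¹
CL = k · V = 0.02334 × 75.1 ≈ 1.75 L/hr

1.75 L/hr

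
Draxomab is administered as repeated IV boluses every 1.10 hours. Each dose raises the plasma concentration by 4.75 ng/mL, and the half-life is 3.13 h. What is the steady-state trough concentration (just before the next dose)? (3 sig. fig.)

k = ln 2 / 3.13 = 0.2215 h⁻¹
Fraction remaining after one interval: e^(−kτ) = e^(−0.2215 × 1.10) = 0.7838
R = 1 / (1 − 0.7838) = 4.625
Css,max = 4.75 × 4.625 = 21.97 ng/mL
Css,min = Css,max × e^(−kτ) = 21.97 × 0.7838 ≈ 17.2 ng/mL

17.2 ng/mL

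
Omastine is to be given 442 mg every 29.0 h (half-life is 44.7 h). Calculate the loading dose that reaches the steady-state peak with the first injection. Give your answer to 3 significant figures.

1220 mg

k = ln 2 / 44.7 = 0.01551 h⁻¹
Accumulation ratio R = 1 / (1 − e^(−kτ)) = 1 / (1 − e^(−0.01551×29.0)) = 1 / (1 − 0.6378) = 2.761
Loading dose = maintenance dose × R = 442 × 2.761 ≈ 1220 mg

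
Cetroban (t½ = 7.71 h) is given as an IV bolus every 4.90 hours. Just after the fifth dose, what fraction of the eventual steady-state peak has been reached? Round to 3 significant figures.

k = ln 2 / 7.71 = 0.08990 h⁻¹
f_n = 1 − e^(−nkτ) = 1 − e^(−5 × 0.08990 × 4.90) = 1 − e^(−2.203) = 1 − 0.1105 ≈ 0.889

0.889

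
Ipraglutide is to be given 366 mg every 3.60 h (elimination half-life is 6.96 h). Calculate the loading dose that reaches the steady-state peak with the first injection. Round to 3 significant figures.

k = ln 2 / 6.96 = 0.09959 h⁻¹
Accumulation ratio R = 1 / (1 − e^(−kτ)) = 1 / (1 − e^(−0.09959×3.60)) = 1 / (1 − 0.6987) = 3.319
Loading dose = maintenance dose × R = 366 × 3.319 ≈ 1210 mg

1210 mg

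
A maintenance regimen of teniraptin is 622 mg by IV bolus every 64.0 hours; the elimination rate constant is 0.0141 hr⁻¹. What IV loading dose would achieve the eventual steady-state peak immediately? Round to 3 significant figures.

Accumulation ratio R = 1 / (1 − e^(−kτ)) = 1 / (1 − e^(−0.01410×64.0)) = 1 / (1 − 0.4056) = 1.682
Loading dose = maintenance dose × R = 622 × 1.682 ≈ 1050 mg

1050 mg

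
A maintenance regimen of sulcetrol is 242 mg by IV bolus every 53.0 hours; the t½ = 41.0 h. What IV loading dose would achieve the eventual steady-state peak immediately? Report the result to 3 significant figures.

k = ln 2 / 41.0 = 0.01691 h⁻¹
Accumulation ratio R = 1 / (1 − e^(−kτ)) = 1 / (1 − e^(−0.01691×53.0)) = 1 / (1 − 0.4082) = 1.690
Loading dose = maintenance dose × R = 242 × 1.690 ≈ 409 mg

409 mg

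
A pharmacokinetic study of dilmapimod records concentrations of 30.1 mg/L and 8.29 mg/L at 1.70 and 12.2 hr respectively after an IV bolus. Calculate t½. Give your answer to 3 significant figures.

k = ln(C₁/C₂) / (t₂ − t₁) = ln(30.1/8.29) / (12.2 − 1.70)
  = 1.289 / 10.50 = 0.1228 hr⁻¹
t½ = ln 2 / k = ln 2 / 0.1228 ≈ 5.64 hours

5.64 hours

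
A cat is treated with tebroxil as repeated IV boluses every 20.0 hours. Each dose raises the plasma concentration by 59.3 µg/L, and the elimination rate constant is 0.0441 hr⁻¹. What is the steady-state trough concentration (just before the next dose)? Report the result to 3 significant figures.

Fraction remaining after one interval: e^(−kτ) = e^(−0.04410 × 20.0) = 0.4140
R = 1 / (1 − 0.4140) = 1.706
Css,max = 59.3 × 1.706 = 101.2 µg/L
Css,min = Css,max × e^(−kτ) = 101.2 × 0.4140 ≈ 41.9 µg/L

41.9 µg/L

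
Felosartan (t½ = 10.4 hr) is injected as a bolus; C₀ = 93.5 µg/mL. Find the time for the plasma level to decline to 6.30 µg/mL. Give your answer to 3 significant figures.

k = ln 2 / 10.4 = 0.06665 hr⁻¹
C(t) = C₀ e^(−kt)  ⇒  t = ln(C₀/C) / k
t = ln(93.5/6.30) / 0.06665 = 2.697 / 0.06665 ≈ 40.5 hours

40.5 hours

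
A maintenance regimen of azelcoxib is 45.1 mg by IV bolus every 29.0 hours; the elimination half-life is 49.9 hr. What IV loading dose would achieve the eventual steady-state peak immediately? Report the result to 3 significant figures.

136 mg

k = ln 2 / 49.9 = 0.01389 hr⁻¹
Accumulation ratio R = 1 / (1 − e^(−kτ)) = 1 / (1 − e^(−0.01389×29.0)) = 1 / (1 − 0.6684) = 3.016
Loading dose = maintenance dose × R = 45.1 × 3.016 ≈ 136 mg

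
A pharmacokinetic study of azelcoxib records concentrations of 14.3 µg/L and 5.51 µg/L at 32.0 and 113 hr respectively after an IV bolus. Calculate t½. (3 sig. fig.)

k = ln(C₁/C₂) / (t₂ − t₁) = ln(14.3/5.51) / (113 − 32.0)
  = 0.9537 / 81.00 = 0.01177 hr⁻¹
t½ = ln 2 / k = ln 2 / 0.01177 ≈ 58.9 hours

58.9 hours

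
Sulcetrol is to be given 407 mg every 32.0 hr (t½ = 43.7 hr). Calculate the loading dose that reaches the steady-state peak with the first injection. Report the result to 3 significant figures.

1020 mg

k = ln 2 / 43.7 = 0.01586 hr⁻¹
Accumulation ratio R = 1 / (1 − e^(−kτ)) = 1 / (1 − e^(−0.01586×32.0)) = 1 / (1 − 0.6020) = 2.512
Loading dose = maintenance dose × R = 407 × 2.512 ≈ 1020 mg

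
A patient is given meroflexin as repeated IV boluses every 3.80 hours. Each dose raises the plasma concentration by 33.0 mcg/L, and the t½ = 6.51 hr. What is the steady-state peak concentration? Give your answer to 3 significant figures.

k = ln 2 / 6.51 = 0.1065 hr⁻¹
Fraction remaining after one interval: e^(−kτ) = e^(−0.1065 × 3.80) = 0.6672
R = 1 / (1 − 0.6672) = 3.005
Css,max = 33.0 × 3.005 ≈ 99.2 mcg/L

99.2 mcg/L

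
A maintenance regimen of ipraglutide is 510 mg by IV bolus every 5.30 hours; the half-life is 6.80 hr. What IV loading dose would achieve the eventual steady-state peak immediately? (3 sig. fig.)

1220 mg

k = ln 2 / 6.80 = 0.1019 hr⁻¹
Accumulation ratio R = 1 / (1 − e^(−kτ)) = 1 / (1 − e^(−0.1019×5.30)) = 1 / (1 − 0.5826) = 2.396
Loading dose = maintenance dose × R = 510 × 2.396 ≈ 1220 mg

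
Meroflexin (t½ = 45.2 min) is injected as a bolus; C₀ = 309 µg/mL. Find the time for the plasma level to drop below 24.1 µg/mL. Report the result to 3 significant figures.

k = ln 2 / 45.2 = 0.01534 min⁻¹
C(t) = C₀ e^(−kt)  ⇒  t = ln(C₀/C) / k
t = ln(309/24.1) / 0.01534 = 2.551 / 0.01534 ≈ 166 minutes

166 minutes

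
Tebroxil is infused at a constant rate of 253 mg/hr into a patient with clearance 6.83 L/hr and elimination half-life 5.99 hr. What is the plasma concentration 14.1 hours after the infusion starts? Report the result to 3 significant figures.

29.8 µg/mL

Css = rate / CL = 253 / 6.83 = 37.04 µg/mL
k = ln 2 / 5.99 = 0.1157 hr⁻¹
C(t) = Css (1 − e^(−kt)) = 37.04 × (1 − e^(−1.632)) = 37.04 × 0.8044 ≈ 29.8 µg/mL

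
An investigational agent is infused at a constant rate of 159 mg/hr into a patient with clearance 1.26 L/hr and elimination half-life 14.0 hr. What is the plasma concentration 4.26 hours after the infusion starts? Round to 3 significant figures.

Css = rate / CL = 159 / 1.26 = 126.2 mg/L
k = ln 2 / 14.0 = 0.04951 hr⁻¹
C(t) = Css (1 − e^(−kt)) = 126.2 × (1 − e^(−0.2109)) = 126.2 × 0.1902 ≈ 24.0 mg/L

24.0 mg/L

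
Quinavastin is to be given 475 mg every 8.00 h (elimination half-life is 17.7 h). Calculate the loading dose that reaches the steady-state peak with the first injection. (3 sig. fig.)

1770 mg

k = ln 2 / 17.7 = 0.03916 h⁻¹
Accumulation ratio R = 1 / (1 − e^(−kτ)) = 1 / (1 − e^(−0.03916×8.00)) = 1 / (1 − 0.7310) = 3.718
Loading dose = maintenance dose × R = 475 × 3.718 ≈ 1770 mg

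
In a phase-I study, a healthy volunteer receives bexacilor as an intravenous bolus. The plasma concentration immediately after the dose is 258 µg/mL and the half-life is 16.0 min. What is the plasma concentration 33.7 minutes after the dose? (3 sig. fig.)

k = ln 2 / 16.0 = 0.04332 min⁻¹
33.7 min is 2.106 half-lives, so C = 258 × (1/2)^2.106 = 258 × 0.2322 ≈ 59.9 µg/mL

59.9 µg/mL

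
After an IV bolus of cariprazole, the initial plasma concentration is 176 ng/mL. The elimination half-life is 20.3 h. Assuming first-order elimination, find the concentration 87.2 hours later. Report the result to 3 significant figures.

8.96 ng/mL

k = ln 2 / 20.3 = 0.03415 h⁻¹
87.2 h is 4.296 half-lives, so C = 176 × (1/2)^4.296 = 176 × 0.05092 ≈ 8.96 ng/mL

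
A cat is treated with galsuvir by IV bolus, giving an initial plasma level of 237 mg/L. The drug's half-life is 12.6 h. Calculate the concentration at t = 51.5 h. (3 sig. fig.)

13.9 mg/L

k = ln 2 / 12.6 = 0.05501 h⁻¹
51.5 h is 4.087 half-lives, so C = 237 × (1/2)^4.087 = 237 × 0.05883 ≈ 13.9 mg/L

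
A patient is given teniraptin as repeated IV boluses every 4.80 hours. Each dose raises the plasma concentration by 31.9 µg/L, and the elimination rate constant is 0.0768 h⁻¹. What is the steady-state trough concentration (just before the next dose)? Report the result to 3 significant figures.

71.6 µg/L

Fraction remaining after one interval: e^(−kτ) = e^(−0.07680 × 4.80) = 0.6917
R = 1 / (1 − 0.6917) = 3.243
Css,max = 31.9 × 3.243 = 103.5 µg/L
Css,min = Css,max × e^(−kτ) = 103.5 × 0.6917 ≈ 71.6 µg/L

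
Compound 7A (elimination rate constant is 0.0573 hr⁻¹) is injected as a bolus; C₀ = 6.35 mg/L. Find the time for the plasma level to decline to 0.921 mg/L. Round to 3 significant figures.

33.7 hours

C(t) = C₀ e^(−kt)  ⇒  t = ln(C₀/C) / k
t = ln(6.35/0.921) / 0.05730 = 1.931 / 0.05730 ≈ 33.7 hours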